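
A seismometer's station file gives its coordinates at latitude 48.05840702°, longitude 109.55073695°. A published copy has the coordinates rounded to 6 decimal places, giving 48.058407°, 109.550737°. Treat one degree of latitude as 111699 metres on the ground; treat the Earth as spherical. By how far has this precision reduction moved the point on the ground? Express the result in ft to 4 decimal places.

The latitude changed by +0.00000002° and the longitude by -0.00000005°.
North–south shift: 0.00000002 × 111699 = 0.00223398 m.
East–west at this latitude: -0.00000005° × 111699 × cos 48.0584° ≈ -0.00000005 × 74656.6 = -0.00373283 m.
Distance: √(0.00223398² + 0.00373283²) ≈ 0.00435025 m.
In feet: 0.00435025 m ÷ 0.3048 ≈ 0.014272 ft.

0.0143 ft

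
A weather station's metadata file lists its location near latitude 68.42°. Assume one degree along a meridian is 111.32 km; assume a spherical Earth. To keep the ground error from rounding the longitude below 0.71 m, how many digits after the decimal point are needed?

5

At 68.42° one degree of longitude covers 111320 × cos 68.42° ≈ 111320 × 0.3678 ≈ 40943.5 m.
N decimal places → at most half a unit in the last place, 0.5 × 10⁻ᴺ° = 40943.5/2 × 10⁻ᴺ m.
Setting 20471.7 × 10⁻ᴺ ≤ 0.71 gives 10ᴺ ≥ 2.883e+04, i.e. N ≥ 4.46.
N = 4 would give 2.05 m (too coarse); N = 5 gives 0.205 m ≤ 0.71 m.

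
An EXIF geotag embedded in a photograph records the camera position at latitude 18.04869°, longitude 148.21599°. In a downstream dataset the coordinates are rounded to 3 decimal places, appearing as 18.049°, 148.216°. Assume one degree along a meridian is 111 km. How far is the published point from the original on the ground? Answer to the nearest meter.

Δlat = 18.04869 − 18.049 = -0.00031°; Δlon = 148.21599 − 148.216 = -0.00001°.
N–S: -0.00031° × 111000 m/° = -34.41 m.
East–west at this latitude: -0.00001° × 111000 × cos 18.049° ≈ -0.00001 × 105538 = -1.05538 m.
Combined displacement = (34.41² + 1.05538²)^½ ≈ 34.4262 m.

34 meters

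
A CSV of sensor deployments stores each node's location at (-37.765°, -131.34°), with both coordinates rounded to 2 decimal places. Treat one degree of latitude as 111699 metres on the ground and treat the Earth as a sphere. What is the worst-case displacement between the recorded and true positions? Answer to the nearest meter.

712 meters

Rounding to 2 decimal places leaves each coordinate within ±0.005° of the true value.
N–S: 0.005° × 111699 m/° = 558.495 m.
East–west component at 37.765°: 0.005° × 111699 × cos 37.765° ≈ 0.005 × 88301.3 ≈ 441.507 m.
Combining orthogonally: (558.495² + 441.507²)^½ ≈ 711.93 m.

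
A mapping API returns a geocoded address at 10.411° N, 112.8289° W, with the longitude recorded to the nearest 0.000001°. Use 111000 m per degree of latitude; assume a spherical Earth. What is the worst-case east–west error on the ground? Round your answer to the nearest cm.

Rounding to 6 decimal places leaves the longitude within ±5e-07° of the true value.
Parallels shrink by cos φ, so at 10.411° a degree of longitude is 111000 × 0.9835 ≈ 109173 m.
East–west error: 5e-07° × 109173 m/° ≈ 0.0545863 m.
That is 0.0545863 m = 5.4586 cm.

5 cm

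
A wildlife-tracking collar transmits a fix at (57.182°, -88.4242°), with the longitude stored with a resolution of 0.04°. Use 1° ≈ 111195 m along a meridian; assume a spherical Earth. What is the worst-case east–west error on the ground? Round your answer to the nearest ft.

3954 ft

With a 0.04° grid the true value lies within half a step, ±0.04°/2 = ±0.02°, of the stored one.
At latitude 57.182° a degree of longitude spans 111195 m × cos 57.182° = 111195 × 0.5420 ≈ 60264.6 m.
East–west error: 0.02° × 60264.6 m/° ≈ 1205.29 m.
In feet: 1205.29 m ÷ 0.3048 ≈ 3954.4 ft.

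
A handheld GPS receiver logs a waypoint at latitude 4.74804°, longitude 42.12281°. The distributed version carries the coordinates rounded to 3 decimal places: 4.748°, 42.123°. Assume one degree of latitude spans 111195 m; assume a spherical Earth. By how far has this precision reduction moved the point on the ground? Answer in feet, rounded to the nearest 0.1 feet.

The latitude changed by +0.00004° and the longitude by -0.00019°.
North–south shift: 0.00004 × 111195 = 4.4478 m.
E–W at 4.748°: -0.00019° × 111195 × cos 4.748° = -0.00019 × 111195 × 0.9966 ≈ -21.0546 m.
Combined displacement = (4.4478² + 21.0546²)^½ ≈ 21.5192 m.
In feet: 21.5192 m ÷ 0.3048 ≈ 70.601 ft.

70.6 feet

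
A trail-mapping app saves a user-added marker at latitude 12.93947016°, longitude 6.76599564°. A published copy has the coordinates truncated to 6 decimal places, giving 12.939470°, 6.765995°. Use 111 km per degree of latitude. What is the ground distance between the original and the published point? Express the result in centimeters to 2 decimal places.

7.15 centimeters

Δlat = 12.93947016 − 12.939470 = +0.00000016°; Δlon = 6.76599564 − 6.765995 = +0.00000064°.
North–south shift: 0.00000016 × 111000 = 0.01776 m.
E–W at 12.9395°: 0.00000064° × 111000 × cos 12.9395° = 0.00000064 × 111000 × 0.9746 ≈ 0.0692361 m.
Distance: √(0.01776² + 0.0692361²) ≈ 0.0714776 m.
That is 0.0714776 m = 7.1478 cm.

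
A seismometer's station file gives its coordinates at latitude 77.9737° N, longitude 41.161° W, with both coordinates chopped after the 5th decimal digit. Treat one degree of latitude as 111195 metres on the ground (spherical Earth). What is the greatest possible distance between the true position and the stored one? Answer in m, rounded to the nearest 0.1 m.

1.1 m

Truncating at 5 decimal places can drop up to a full unit in the last place, so each coordinate may be off by as much as 1e-05°.
North–south component: 1e-05° × 111195 = 1.11195 m.
E–W at 77.9737°: 1e-05° × 111195 × cos 77.9737° = 1e-05 × 111195 × 0.2084 ≈ 0.231687 m.
The two errors are perpendicular, so the maximum displacement is √(1.11195² + 0.231687²) ≈ 1.13583 m.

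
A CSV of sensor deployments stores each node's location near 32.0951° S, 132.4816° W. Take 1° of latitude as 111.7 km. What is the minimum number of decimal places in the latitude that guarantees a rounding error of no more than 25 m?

4

One degree of latitude covers 111700 m.
With N decimal places the half-ulp bound is 0.5·10⁻ᴺ°, or 0.5·10⁻ᴺ × 111700 m on the ground.
Need 0.5 × 111700 × 10⁻ᴺ ≤ 25 → 10⁻ᴺ ≤ 4.476e-04, so N ≥ 3.35.
N = 3 would give 55.9 m (too coarse); N = 4 gives 5.58 m ≤ 25 m.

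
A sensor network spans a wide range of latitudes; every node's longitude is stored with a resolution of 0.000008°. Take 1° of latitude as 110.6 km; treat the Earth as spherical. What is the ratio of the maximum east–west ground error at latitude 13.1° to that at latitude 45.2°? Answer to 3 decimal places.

With a 0.000008° grid the true value lies within half a step, ±0.000008°/2 = ±4e-06°, of the stored one.
At 13.1°: 4e-06° × 110600 × cos 13.1° = 4e-06 × 110600 × 0.9740 ≈ 0.43089 m.
At 45.2°: 4e-06° × 110600 × cos 45.2° = 4e-06 × 110600 × 0.7046 ≈ 0.31173 m.
The ratio reduces to cos 13.1° / cos 45.2° = 0.9740/0.7046 ≈ 1.3822.

1.382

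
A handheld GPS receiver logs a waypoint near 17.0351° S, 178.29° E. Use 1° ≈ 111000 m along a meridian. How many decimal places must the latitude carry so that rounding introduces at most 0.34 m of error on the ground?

6

One degree of latitude covers 111000 m.
Rounding to N decimal places gives at most 0.5 × 10⁻ᴺ degrees of error, i.e. 0.5 × 10⁻ᴺ × 111000 m.
Setting 55500 × 10⁻ᴺ ≤ 0.34 gives 10ᴺ ≥ 1.632e+05, i.e. N ≥ 5.21.
So 6 decimal places suffice (0.0555 m); 5 would allow up to 0.555 m.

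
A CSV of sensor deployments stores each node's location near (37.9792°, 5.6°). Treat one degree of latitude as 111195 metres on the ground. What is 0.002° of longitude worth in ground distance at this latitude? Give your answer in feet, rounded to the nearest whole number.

0.002° of longitude at 37.9792° is 0.002 × 111195 × cos 37.9792° ≈ 0.002 × 87647.7 = 175.295 m.
Converting: 175.295 m × 3.2808 ft/m ≈ 575.12 ft.

575 feet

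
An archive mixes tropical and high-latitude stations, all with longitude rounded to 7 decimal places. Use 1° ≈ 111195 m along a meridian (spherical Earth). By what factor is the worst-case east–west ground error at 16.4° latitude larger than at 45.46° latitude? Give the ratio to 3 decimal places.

Rounding to 7 decimal places leaves the longitude within ±5e-08° of the true value.
At 16.4°: 5e-08° × 111195 × cos 16.4° = 5e-08 × 111195 × 0.9593 ≈ 0.0053335 m.
Error at 45.46° = 5e-08° × 111195 × cos 45.46° ≈ 0.0055597 × 0.7014 = 0.0038996 m.
The ratio reduces to cos 16.4° / cos 45.46° = 0.9593/0.7014 ≈ 1.3677.

1.368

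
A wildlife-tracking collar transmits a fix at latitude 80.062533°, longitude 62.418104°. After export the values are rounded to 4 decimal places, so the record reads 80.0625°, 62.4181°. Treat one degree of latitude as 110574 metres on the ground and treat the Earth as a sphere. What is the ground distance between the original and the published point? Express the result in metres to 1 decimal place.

The latitude changed by +0.000033° and the longitude by +0.000004°.
North–south shift: 0.000033 × 110574 = 3.64894 m.
E–W at 80.0625°: 0.000004° × 110574 × cos 80.0625° = 0.000004 × 110574 × 0.1726 ≈ 0.0763287 m.
Hypotenuse of the two orthogonal shifts: √(3.64894² + 0.0763287²) = 3.64974 m.

3.6 metres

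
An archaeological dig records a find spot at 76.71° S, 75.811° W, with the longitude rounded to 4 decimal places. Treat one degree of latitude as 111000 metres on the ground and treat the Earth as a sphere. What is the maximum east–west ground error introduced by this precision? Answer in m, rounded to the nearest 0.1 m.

Rounding to 4 decimal places leaves the longitude within ±5e-05° of the true value.
One degree of longitude at 76.71° is 111000 × cos 76.71° ≈ 111000 × 0.2299 = 25516.7 m.
Maximum E–W displacement: 5e-05 × 25516.7 = 1.27583 m.

1.3 m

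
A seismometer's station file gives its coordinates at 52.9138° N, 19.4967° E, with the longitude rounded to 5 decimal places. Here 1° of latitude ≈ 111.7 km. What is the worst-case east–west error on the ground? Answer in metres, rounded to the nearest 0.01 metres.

Rounding to 5 decimal places leaves the longitude within ±5e-06° of the true value.
At latitude 52.9138° a degree of longitude spans 111700 m × cos 52.9138° = 111700 × 0.6030 ≈ 67356.9 m.
Maximum E–W displacement: 5e-06 × 67356.9 = 0.336784 m.

0.34 metres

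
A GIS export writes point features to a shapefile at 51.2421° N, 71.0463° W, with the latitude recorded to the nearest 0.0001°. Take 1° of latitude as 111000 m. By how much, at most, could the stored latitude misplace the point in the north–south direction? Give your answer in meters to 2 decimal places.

Rounding to 4 decimal places leaves the latitude within ±5e-05° of the true value.
Along the meridian that is 5e-05° × 111000 m/° = 5.55 m.

5.55 meters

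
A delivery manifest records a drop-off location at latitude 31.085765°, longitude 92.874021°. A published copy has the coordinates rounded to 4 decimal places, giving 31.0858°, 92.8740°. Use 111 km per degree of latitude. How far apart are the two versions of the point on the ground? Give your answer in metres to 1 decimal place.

4.4 metres

The latitude changed by -0.000035° and the longitude by +0.000021°.
N–S: -0.000035° × 111000 m/° = -3.885 m.
East–west at this latitude: 0.000021° × 111000 × cos 31.0858° ≈ 0.000021 × 95059.9 = 1.99626 m.
Combined displacement = (3.885² + 1.99626²)^½ ≈ 4.36787 m.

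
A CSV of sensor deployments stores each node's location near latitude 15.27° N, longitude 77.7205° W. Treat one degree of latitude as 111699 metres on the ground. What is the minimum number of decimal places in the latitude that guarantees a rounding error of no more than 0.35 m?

6 decimal places

One degree of latitude covers 111699 m.
With N decimal places the half-ulp bound is 0.5·10⁻ᴺ°, or 0.5·10⁻ᴺ × 111699 m on the ground.
Need 0.5 × 111699 × 10⁻ᴺ ≤ 0.35 → 10⁻ᴺ ≤ 6.267e-06, so N ≥ 5.20.
So 6 decimal places suffice (0.0558 m); 5 would allow up to 0.558 m.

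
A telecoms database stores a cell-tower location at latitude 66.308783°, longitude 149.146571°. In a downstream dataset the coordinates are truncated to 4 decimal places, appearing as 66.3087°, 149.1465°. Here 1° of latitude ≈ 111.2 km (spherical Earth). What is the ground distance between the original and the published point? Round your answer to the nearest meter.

10 meters

The latitude changed by +0.000083° and the longitude by +0.000071°.
N–S: 0.000083° × 111200 m/° = 9.2296 m.
East–west at this latitude: 0.000071° × 111200 × cos 66.3087° ≈ 0.000071 × 44681.1 = 3.17236 m.
Hypotenuse of the two orthogonal shifts: √(9.2296² + 3.17236²) = 9.75958 m.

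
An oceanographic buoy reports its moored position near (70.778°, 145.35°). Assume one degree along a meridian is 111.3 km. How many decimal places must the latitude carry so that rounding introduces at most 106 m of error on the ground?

One degree of latitude covers 111300 m.
With N decimal places the half-ulp bound is 0.5·10⁻ᴺ°, or 0.5·10⁻ᴺ × 111300 m on the ground.
Need 0.5 × 111300 × 10⁻ᴺ ≤ 106 → 10⁻ᴺ ≤ 1.905e-03, so N ≥ 2.72.
So 3 decimal places suffice (55.6 m); 2 would allow up to 556 m.

3 decimal places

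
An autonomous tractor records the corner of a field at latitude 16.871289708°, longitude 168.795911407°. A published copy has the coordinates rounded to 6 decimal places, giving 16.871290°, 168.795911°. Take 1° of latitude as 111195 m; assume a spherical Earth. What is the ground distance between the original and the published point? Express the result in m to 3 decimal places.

The latitude changed by -0.000000292° and the longitude by +0.000000407°.
North–south shift: -0.000000292 × 111195 = -0.0324689 m.
East–west at this latitude: 0.000000407° × 111195 × cos 16.8713° ≈ 0.000000407 × 106409 = 0.0433085 m.
Hypotenuse of the two orthogonal shifts: √(0.0324689² + 0.0433085²) = 0.0541282 m.

0.054 m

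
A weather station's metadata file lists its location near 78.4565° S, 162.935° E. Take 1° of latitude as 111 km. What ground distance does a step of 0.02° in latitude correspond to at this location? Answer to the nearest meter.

2220 meters

Along a meridian 0.02° is 0.02 × 111000 = 2220 m.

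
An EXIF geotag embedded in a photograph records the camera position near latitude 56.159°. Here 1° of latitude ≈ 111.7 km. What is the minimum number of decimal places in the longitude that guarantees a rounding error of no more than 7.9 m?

4 decimal places

At 56.159° one degree of longitude covers 111700 × cos 56.159° ≈ 111700 × 0.5569 ≈ 62204.6 m.
With N decimal places the half-ulp bound is 0.5·10⁻ᴺ°, or 0.5·10⁻ᴺ × 62204.6 m on the ground.
Setting 31102.3 × 10⁻ᴺ ≤ 7.9 gives 10ᴺ ≥ 3937, i.e. N ≥ 3.60.
So 4 decimal places suffice (3.11 m); 3 would allow up to 31.1 m.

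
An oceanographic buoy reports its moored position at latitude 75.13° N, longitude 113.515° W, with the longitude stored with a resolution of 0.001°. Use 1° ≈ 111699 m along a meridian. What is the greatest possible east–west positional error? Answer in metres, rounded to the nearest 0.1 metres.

With a 0.001° grid the true value lies within half a step, ±0.001°/2 = ±0.0005°, of the stored one.
Parallels shrink by cos φ, so at 75.13° a degree of longitude is 111699 × 0.2566 ≈ 28665 m.
Maximum E–W displacement: 0.0005 × 28665 = 14.3325 m.

14.3 metres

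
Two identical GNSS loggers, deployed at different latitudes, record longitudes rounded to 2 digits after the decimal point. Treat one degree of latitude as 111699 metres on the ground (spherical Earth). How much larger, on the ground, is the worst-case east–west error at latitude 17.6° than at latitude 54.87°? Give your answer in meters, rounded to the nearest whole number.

211 meters

Rounding to 2 decimal places leaves the longitude within ±0.005° of the true value.
Error at 17.6° = 0.005° × 111699 × cos 17.6° ≈ 558.5 × 0.9532 = 532.35 m.
At 54.87°: 0.005° × 111699 × cos 54.87° = 0.005 × 111699 × 0.5754 ≈ 321.38 m.
So the lower-latitude error exceeds the higher by 532.35 − 321.38 = 210.98 m.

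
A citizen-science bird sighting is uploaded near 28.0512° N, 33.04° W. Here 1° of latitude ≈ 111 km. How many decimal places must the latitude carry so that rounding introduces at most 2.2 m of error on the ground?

One degree of latitude covers 111000 m.
N decimal places → at most half a unit in the last place, 0.5 × 10⁻ᴺ° = 111000/2 × 10⁻ᴺ m.
Setting 55500 × 10⁻ᴺ ≤ 2.2 gives 10ᴺ ≥ 2.523e+04, i.e. N ≥ 4.40.
So 5 decimal places suffice (0.555 m); 4 would allow up to 5.55 m.

5 decimal places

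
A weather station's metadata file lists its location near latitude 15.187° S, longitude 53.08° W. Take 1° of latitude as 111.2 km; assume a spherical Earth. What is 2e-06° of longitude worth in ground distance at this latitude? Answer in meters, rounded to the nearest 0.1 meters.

0.2 meters

At 15.187° a degree of longitude is 111200 × cos 15.187° ≈ 107316 m, so 2e-06° corresponds to 0.214633 m.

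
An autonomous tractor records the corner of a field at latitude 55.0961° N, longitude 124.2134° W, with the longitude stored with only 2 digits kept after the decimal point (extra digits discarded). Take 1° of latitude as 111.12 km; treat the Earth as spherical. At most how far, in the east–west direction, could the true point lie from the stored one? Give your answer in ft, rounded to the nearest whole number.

Truncating at 2 decimal places can drop up to a full unit in the last place, so the longitude may be off by as much as 0.01°.
Parallels shrink by cos φ, so at 55.0961° a degree of longitude is 111120 × 0.5722 ≈ 63583.1 m.
So at most 0.01° × 63583.1 ≈ 635.831 m east–west.
In feet: 635.831 m ÷ 0.3048 ≈ 2086.1 ft.

2086 ft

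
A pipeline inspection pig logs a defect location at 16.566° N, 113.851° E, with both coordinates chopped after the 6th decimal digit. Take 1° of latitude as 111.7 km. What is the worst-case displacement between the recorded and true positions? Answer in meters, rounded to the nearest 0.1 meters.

Truncating at 6 decimal places can drop up to a full unit in the last place, so each coordinate may be off by as much as 1e-06°.
N–S: 1e-06° × 111700 m/° = 0.1117 m.
Longitude error → 1e-06 × 111700 × cos 16.566° = 1e-06 × 111700 × 0.9585 ≈ 0.107064 m.
Worst case both components are at the extreme and orthogonal: √(0.1117² + 0.107064²) ≈ 0.154724 m.

0.2 meters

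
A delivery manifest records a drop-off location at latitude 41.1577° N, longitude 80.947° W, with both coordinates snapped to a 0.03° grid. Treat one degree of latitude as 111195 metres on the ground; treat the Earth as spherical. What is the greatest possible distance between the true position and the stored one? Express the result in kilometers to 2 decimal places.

With a 0.03° grid the true value lies within half a step, ±0.03°/2 = ±0.015°, of the stored one.
Latitude error → 0.015 × 111195 = 1667.92 m along the meridian.
East–west component at 41.1577°: 0.015° × 111195 × cos 41.1577° ≈ 0.015 × 83718.8 ≈ 1255.78 m.
The two errors are perpendicular, so the maximum displacement is √(1667.92² + 1255.78²) ≈ 2087.81 m.
That is 2087.81 m = 2.0878 km.

2.09 kilometers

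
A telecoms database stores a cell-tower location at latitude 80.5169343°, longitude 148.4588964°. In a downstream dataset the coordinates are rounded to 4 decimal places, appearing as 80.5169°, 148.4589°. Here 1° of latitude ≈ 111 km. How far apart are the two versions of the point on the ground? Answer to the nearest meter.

The latitude changed by +0.0000343° and the longitude by -0.0000036°.
North–south shift: 0.0000343 × 111000 = 3.8073 m.
East–west at this latitude: -0.0000036° × 111000 × cos 80.5169° ≈ -0.0000036 × 18288 = -0.0658368 m.
Hypotenuse of the two orthogonal shifts: √(3.8073² + 0.0658368²) = 3.80787 m.

4 meters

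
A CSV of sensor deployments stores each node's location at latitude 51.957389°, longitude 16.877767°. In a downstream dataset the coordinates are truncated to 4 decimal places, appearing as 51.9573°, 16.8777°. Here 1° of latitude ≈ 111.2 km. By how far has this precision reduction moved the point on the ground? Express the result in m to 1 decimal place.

The latitude changed by +0.000089° and the longitude by +0.000067°.
N–S: 0.000089° × 111200 m/° = 9.8968 m.
E–W at 51.9573°: 0.000067° × 111200 × cos 51.9573° = 0.000067 × 111200 × 0.6162 ≈ 4.5913 m.
Hypotenuse of the two orthogonal shifts: √(9.8968² + 4.5913²) = 10.9099 m.

10.9 m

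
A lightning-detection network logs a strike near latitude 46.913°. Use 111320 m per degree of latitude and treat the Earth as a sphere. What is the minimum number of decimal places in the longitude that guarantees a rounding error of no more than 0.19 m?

At 46.913° one degree of longitude covers 111320 × cos 46.913° ≈ 111320 × 0.6831 ≈ 76043.6 m.
Rounding to N decimal places gives at most 0.5 × 10⁻ᴺ degrees of error, i.e. 0.5 × 10⁻ᴺ × 76043.6 m.
Setting 38021.8 × 10⁻ᴺ ≤ 0.19 gives 10ᴺ ≥ 2.001e+05, i.e. N ≥ 5.30.
So 6 decimal places suffice (0.038 m); 5 would allow up to 0.38 m.

6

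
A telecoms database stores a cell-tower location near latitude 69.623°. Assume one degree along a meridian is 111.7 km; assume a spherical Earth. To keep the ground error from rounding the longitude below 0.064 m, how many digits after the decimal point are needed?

At 69.623° one degree of longitude covers 111700 × cos 69.623° ≈ 111700 × 0.3482 ≈ 38893.5 m.
With N decimal places the half-ulp bound is 0.5·10⁻ᴺ°, or 0.5·10⁻ᴺ × 38893.5 m on the ground.
Need 0.5 × 38893.5 × 10⁻ᴺ ≤ 0.064 → 10⁻ᴺ ≤ 3.291e-06, so N ≥ 5.48.
So 6 decimal places suffice (0.0194 m); 5 would allow up to 0.194 m.

6 decimal places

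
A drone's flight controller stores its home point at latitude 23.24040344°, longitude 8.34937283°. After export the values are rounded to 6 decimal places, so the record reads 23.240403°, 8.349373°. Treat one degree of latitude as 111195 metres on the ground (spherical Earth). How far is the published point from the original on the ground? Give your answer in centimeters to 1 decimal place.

Δlat = 23.24040344 − 23.240403 = +0.00000044°; Δlon = 8.34937283 − 8.349373 = -0.00000017°.
North–south shift: 0.00000044 × 111195 = 0.0489258 m.
E–W at 23.2404°: -0.00000017° × 111195 × cos 23.2404° = -0.00000017 × 111195 × 0.9189 ≈ -0.0173693 m.
Combined displacement = (0.0489258² + 0.0173693²)^½ ≈ 0.0519175 m.
That is 0.0519175 m = 5.1917 cm.

5.2 centimeters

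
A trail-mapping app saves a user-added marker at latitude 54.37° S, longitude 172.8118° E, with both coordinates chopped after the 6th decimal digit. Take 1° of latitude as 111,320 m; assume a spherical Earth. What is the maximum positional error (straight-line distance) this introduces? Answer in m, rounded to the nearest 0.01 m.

Truncating at 6 decimal places can drop up to a full unit in the last place, so each coordinate may be off by as much as 1e-06°.
North–south component: 1e-06° × 111320 = 0.11132 m.
E–W at 54.37°: 1e-06° × 111320 × cos 54.37° = 1e-06 × 111320 × 0.5825 ≈ 0.0648493 m.
Combining orthogonally: (0.11132² + 0.0648493²)^½ ≈ 0.128832 m.

0.13 m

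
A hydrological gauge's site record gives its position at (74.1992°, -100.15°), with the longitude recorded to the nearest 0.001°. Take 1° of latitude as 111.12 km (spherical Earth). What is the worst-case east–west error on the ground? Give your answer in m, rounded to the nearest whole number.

15 m

Rounding to 3 decimal places leaves the longitude within ±0.0005° of the true value.
At latitude 74.1992° a degree of longitude spans 111120 m × cos 74.1992° = 111120 × 0.2723 ≈ 30257.3 m.
Maximum E–W displacement: 0.0005 × 30257.3 = 15.1286 m.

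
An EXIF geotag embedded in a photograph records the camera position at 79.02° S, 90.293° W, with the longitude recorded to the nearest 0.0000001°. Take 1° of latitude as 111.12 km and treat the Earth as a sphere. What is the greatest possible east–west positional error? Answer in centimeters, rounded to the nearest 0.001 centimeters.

0.106 centimeters

Rounding to 7 decimal places leaves the longitude within ±5e-08° of the true value.
Parallels shrink by cos φ, so at 79.02° a degree of longitude is 111120 × 0.1905 ≈ 21164.6 m.
Maximum E–W displacement: 5e-08 × 21164.6 = 0.00105823 m.
That is 0.00105823 m = 0.10582 cm.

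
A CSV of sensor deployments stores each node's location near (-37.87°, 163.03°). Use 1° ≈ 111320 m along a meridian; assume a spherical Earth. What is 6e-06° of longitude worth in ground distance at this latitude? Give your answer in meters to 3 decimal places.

At 37.87° a degree of longitude is 111320 × cos 37.87° ≈ 87876.6 m, so 6e-06° corresponds to 0.52726 m.

0.527 meters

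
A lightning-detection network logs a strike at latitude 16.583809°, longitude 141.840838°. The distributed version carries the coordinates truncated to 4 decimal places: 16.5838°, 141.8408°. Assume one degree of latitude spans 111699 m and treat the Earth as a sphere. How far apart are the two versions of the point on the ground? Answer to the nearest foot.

14 feet

The latitude changed by +0.000009° and the longitude by +0.000038°.
N–S: 0.000009° × 111699 m/° = 1.00529 m.
E–W at 16.5838°: 0.000038° × 111699 × cos 16.5838° = 0.000038 × 111699 × 0.9584 ≈ 4.068 m.
Distance: √(1.00529² + 4.068²) ≈ 4.19038 m.
In feet: 4.19038 m ÷ 0.3048 ≈ 13.748 ft.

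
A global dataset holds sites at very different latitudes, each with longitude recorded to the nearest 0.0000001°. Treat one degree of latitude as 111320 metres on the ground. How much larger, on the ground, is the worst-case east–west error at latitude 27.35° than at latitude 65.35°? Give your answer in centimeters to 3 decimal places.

Rounding to 7 decimal places leaves the longitude within ±5e-08° of the true value.
Error at 27.35° = 5e-08° × 111320 × cos 27.35° ≈ 0.005566 × 0.8882 = 0.0049438 m.
At 65.35°: 5e-08° × 111320 × cos 65.35° = 5e-08 × 111320 × 0.4171 ≈ 0.0023214 m.
Difference: 0.0049438 − 0.0023214 = 0.0026224 m.
That is 0.00262238 m = 0.26224 cm.

0.262 centimeters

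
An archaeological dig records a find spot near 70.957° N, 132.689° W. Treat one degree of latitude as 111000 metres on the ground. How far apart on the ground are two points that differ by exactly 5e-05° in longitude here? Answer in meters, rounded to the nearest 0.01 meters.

1.81 meters

At 70.957° a degree of longitude is 111000 × cos 70.957° ≈ 36216.8 m, so 5e-05° corresponds to 1.81084 m.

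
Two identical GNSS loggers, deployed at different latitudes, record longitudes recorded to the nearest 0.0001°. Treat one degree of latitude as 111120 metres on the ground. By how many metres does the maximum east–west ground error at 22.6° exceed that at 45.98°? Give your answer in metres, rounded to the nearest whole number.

Rounding to 4 decimal places leaves the longitude within ±5e-05° of the true value.
At 22.6°: 5e-05° × 111120 × cos 22.6° = 5e-05 × 111120 × 0.9232 ≈ 5.1294 m.
At 45.98°: 5e-05° × 111120 × cos 45.98° = 5e-05 × 111120 × 0.6949 ≈ 3.8609 m.
Difference: 5.1294 − 3.8609 = 1.2684 m.

1 metres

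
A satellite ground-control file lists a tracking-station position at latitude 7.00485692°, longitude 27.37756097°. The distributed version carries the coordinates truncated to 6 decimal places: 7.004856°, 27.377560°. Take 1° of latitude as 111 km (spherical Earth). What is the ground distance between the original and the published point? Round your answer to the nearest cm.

Δlat = 7.00485692 − 7.004856 = +0.00000092°; Δlon = 27.37756097 − 27.377560 = +0.00000097°.
North–south shift: 0.00000092 × 111000 = 0.10212 m.
East–west at this latitude: 0.00000097° × 111000 × cos 7.00486° ≈ 0.00000097 × 110171 = 0.106866 m.
Combined displacement = (0.10212² + 0.106866²)^½ ≈ 0.147814 m.
That is 0.147814 m = 14.781 cm.

15 cm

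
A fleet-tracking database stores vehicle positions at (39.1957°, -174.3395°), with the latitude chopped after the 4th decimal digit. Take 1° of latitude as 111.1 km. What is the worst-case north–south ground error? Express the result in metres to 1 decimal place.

11.1 metres

Truncating at 4 decimal places can drop up to a full unit in the last place, so the latitude may be off by as much as 0.0001°.
So the N–S error is at most 0.0001 × 111100 = 11.11 m.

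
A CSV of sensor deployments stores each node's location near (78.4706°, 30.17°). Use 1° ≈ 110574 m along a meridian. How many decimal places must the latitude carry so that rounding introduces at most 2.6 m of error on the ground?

5 decimal places

One degree of latitude covers 110574 m.
Rounding to N decimal places gives at most 0.5 × 10⁻ᴺ degrees of error, i.e. 0.5 × 10⁻ᴺ × 110574 m.
Setting 55287 × 10⁻ᴺ ≤ 2.6 gives 10ᴺ ≥ 2.126e+04, i.e. N ≥ 4.33.
So 5 decimal places suffice (0.553 m); 4 would allow up to 5.53 m.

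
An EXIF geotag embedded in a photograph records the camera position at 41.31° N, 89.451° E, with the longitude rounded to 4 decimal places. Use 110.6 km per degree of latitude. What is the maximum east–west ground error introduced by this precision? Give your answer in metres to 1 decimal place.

Rounding to 4 decimal places leaves the longitude within ±5e-05° of the true value.
Parallels shrink by cos φ, so at 41.31° a degree of longitude is 110600 × 0.7511 ≈ 83077.1 m.
East–west error: 5e-05° × 83077.1 m/° ≈ 4.15385 m.

4.2 metres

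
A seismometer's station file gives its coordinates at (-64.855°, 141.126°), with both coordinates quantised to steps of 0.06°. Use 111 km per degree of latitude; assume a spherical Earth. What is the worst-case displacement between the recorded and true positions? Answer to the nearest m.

3618 m

With a 0.06° grid the true value lies within half a step, ±0.06°/2 = ±0.03°, of the stored one.
N–S: 0.03° × 111000 m/° = 3330 m.
E–W at 64.855°: 0.03° × 111000 × cos 64.855° = 0.03 × 111000 × 0.4249 ≈ 1414.95 m.
Combining orthogonally: (3330² + 1414.95²)^½ ≈ 3618.15 m.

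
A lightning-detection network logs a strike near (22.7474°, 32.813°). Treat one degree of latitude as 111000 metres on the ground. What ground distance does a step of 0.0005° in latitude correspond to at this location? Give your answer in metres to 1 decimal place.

55.5 metres

Along a meridian 0.0005° is 0.0005 × 111000 = 55.5 m.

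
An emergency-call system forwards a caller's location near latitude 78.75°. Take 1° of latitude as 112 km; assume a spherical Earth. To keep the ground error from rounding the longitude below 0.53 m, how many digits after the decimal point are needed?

At 78.75° one degree of longitude covers 112000 × cos 78.75° ≈ 112000 × 0.1951 ≈ 21850.1 m.
With N decimal places the half-ulp bound is 0.5·10⁻ᴺ°, or 0.5·10⁻ᴺ × 21850.1 m on the ground.
Need 0.5 × 21850.1 × 10⁻ᴺ ≤ 0.53 → 10⁻ᴺ ≤ 4.851e-05, so N ≥ 4.31.
At 4 places the error can reach 1.09 m, but 5 places keeps it to 0.109 m.

5 decimal places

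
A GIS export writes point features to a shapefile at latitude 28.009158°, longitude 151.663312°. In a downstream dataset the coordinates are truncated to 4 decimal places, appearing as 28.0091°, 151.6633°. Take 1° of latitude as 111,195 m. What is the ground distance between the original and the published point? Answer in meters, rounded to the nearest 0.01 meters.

Δlat = 28.009158 − 28.0091 = +0.000058°; Δlon = 151.663312 − 151.6633 = +0.000012°.
North–south shift: 0.000058 × 111195 = 6.44931 m.
E–W at 28.0091°: 0.000012° × 111195 × cos 28.0091° = 0.000012 × 111195 × 0.8829 ≈ 1.17805 m.
Hypotenuse of the two orthogonal shifts: √(6.44931² + 1.17805²) = 6.55602 m.

6.56 meters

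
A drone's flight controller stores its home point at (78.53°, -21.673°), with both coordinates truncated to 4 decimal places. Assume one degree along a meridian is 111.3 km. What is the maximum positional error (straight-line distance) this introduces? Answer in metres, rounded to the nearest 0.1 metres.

Truncating at 4 decimal places can drop up to a full unit in the last place, so each coordinate may be off by as much as 0.0001°.
North–south component: 0.0001° × 111300 = 11.13 m.
E–W at 78.53°: 0.0001° × 111300 × cos 78.53° = 0.0001 × 111300 × 0.1989 ≈ 2.21325 m.
The two errors are perpendicular, so the maximum displacement is √(11.13² + 2.21325²) ≈ 11.3479 m.

11.3 metres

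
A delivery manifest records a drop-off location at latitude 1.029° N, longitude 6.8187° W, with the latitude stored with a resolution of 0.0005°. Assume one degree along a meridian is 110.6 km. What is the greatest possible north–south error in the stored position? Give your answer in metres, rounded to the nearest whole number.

28 metres

With a 0.0005° grid the true value lies within half a step, ±0.0005°/2 = ±0.00025°, of the stored one.
So the N–S error is at most 0.00025 × 110600 = 27.65 m.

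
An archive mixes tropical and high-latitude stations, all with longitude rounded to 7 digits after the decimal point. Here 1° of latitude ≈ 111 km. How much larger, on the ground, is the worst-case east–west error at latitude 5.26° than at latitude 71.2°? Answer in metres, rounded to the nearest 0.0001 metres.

Rounding to 7 decimal places leaves the longitude within ±5e-08° of the true value.
At 5.26°: 5e-08° × 111000 × cos 5.26° = 5e-08 × 111000 × 0.9958 ≈ 0.0055266 m.
At 71.2°: 5e-08° × 111000 × cos 71.2° = 5e-08 × 111000 × 0.3223 ≈ 0.0017886 m.
Difference: 0.0055266 − 0.0017886 = 0.0037381 m.

0.0037 metres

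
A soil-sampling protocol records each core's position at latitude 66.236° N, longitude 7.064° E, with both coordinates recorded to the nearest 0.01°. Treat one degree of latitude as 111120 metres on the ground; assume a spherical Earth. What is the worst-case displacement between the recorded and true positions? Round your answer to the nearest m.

599 m

Rounding to 2 decimal places leaves each coordinate within ±0.005° of the true value.
North–south component: 0.005° × 111120 = 555.6 m.
E–W at 66.236°: 0.005° × 111120 × cos 66.236° = 0.005 × 111120 × 0.4030 ≈ 223.89 m.
The two errors are perpendicular, so the maximum displacement is √(555.6² + 223.89²) ≈ 599.014 m.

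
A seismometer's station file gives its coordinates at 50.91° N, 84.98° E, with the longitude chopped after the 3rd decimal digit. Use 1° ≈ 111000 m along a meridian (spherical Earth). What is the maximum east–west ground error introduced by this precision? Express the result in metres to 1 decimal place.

Truncating at 3 decimal places can drop up to a full unit in the last place, so the longitude may be off by as much as 0.001°.
Parallels shrink by cos φ, so at 50.91° a degree of longitude is 111000 × 0.6305 ≈ 69990 m.
So at most 0.001° × 69990 ≈ 69.99 m east–west.

70.0 metres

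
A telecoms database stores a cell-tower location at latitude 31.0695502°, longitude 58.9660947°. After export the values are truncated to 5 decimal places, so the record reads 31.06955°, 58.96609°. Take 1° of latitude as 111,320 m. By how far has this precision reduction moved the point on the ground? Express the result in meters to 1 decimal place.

0.4 meters

Δlat = 31.0695502 − 31.06955 = +0.0000002°; Δlon = 58.9660947 − 58.96609 = +0.0000047°.
North–south shift: 0.0000002 × 111320 = 0.022264 m.
East–west at this latitude: 0.0000047° × 111320 × cos 31.0695° ≈ 0.0000047 × 95350.2 = 0.448146 m.
Hypotenuse of the two orthogonal shifts: √(0.022264² + 0.448146²) = 0.448699 m.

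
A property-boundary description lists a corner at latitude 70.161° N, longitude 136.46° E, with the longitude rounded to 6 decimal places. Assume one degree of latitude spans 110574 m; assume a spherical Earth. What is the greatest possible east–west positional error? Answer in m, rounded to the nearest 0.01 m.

Rounding to 6 decimal places leaves the longitude within ±5e-07° of the true value.
One degree of longitude at 70.161° is 110574 × cos 70.161° ≈ 110574 × 0.3394 = 37526.4 m.
So at most 5e-07° × 37526.4 ≈ 0.0187632 m east–west.

0.02 m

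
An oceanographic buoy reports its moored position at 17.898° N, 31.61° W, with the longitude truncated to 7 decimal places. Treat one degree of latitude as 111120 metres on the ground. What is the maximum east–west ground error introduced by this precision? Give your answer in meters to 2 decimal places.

Truncating at 7 decimal places can drop up to a full unit in the last place, so the longitude may be off by as much as 1e-07°.
Parallels shrink by cos φ, so at 17.898° a degree of longitude is 111120 × 0.9516 ≈ 105742 m.
East–west error: 1e-07° × 105742 m/° ≈ 0.0105742 m.

0.01 meters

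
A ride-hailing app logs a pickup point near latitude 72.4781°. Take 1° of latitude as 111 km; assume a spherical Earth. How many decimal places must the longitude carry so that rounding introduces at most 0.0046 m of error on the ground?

At 72.4781° one degree of longitude covers 111000 × cos 72.4781° ≈ 111000 × 0.3011 ≈ 33418.8 m.
N decimal places → at most half a unit in the last place, 0.5 × 10⁻ᴺ° = 33418.8/2 × 10⁻ᴺ m.
Need 0.5 × 33418.8 × 10⁻ᴺ ≤ 0.0046 → 10⁻ᴺ ≤ 2.753e-07, so N ≥ 6.56.
N = 6 would give 0.0167 m (too coarse); N = 7 gives 0.00167 m ≤ 0.0046 m.

7 decimal places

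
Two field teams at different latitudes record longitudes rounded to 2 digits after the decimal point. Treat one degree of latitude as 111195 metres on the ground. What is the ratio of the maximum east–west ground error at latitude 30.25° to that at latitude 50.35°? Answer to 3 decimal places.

1.354

Rounding to 2 decimal places leaves the longitude within ±0.005° of the true value.
Error at 30.25° = 0.005° × 111195 × cos 30.25° ≈ 555.98 × 0.8638 = 480.27 m.
At 50.35°: 0.005° × 111195 × cos 50.35° = 0.005 × 111195 × 0.6381 ≈ 354.77 m.
Ratio: 480.27 / 354.77 = cos 30.25° / cos 50.35° ≈ 1.3538.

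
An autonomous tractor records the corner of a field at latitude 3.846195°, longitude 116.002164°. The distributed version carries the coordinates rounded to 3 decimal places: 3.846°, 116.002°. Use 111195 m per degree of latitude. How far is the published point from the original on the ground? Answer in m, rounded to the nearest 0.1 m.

Δlat = 3.846195 − 3.846 = +0.000195°; Δlon = 116.002164 − 116.002 = +0.000164°.
North–south shift: 0.000195 × 111195 = 21.683 m.
E–W at 3.846°: 0.000164° × 111195 × cos 3.846° = 0.000164 × 111195 × 0.9977 ≈ 18.1949 m.
Distance: √(21.683² + 18.1949²) ≈ 28.3056 m.

28.3 m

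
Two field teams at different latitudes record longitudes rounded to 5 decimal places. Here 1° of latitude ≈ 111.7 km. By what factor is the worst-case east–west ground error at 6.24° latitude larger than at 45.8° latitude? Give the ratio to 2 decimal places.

1.43

Rounding to 5 decimal places leaves the longitude within ±5e-06° of the true value.
Error at 6.24° = 5e-06° × 111700 × cos 6.24° ≈ 0.5585 × 0.9941 = 0.55519 m.
Error at 45.8° = 5e-06° × 111700 × cos 45.8° ≈ 0.5585 × 0.6972 = 0.38937 m.
Ratio: 0.55519 / 0.38937 = cos 6.24° / cos 45.8° ≈ 1.4259.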